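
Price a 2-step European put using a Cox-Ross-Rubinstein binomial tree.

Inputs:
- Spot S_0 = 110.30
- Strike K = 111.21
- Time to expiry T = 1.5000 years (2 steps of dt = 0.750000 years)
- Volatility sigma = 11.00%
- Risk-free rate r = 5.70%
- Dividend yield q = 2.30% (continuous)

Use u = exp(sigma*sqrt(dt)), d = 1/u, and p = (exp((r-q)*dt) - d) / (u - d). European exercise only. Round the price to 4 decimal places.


Answer: Price = V(0,0) = 3.1735

Derivation:
dt = T/N = 0.750000
u = exp(sigma*sqrt(dt)) = 1.099948; d = 1/u = 0.909134
p = (exp((r-q)*dt) - d) / (u - d) = 0.611559
Discount per step: exp(-r*dt) = 0.958151
Stock lattice S(k, i) with i counting down-moves:
  k=0: S(0,0) = 110.3000
  k=1: S(1,0) = 121.3243; S(1,1) = 100.2775
  k=2: S(2,0) = 133.4504; S(2,1) = 110.3000; S(2,2) = 91.1657
Terminal payoffs V(N, i) = max(K - S_T, 0):
  V(2,0) = 0.000000; V(2,1) = 0.910000; V(2,2) = 20.044336
Backward induction: V(k, i) = exp(-r*dt) * [p * V(k+1, i) + (1-p) * V(k+1, i+1)].
  V(1,0) = exp(-r*dt) * [p*0.000000 + (1-p)*0.910000] = 0.338689
  V(1,1) = exp(-r*dt) * [p*0.910000 + (1-p)*20.044336] = 7.993435
  V(0,0) = exp(-r*dt) * [p*0.338689 + (1-p)*7.993435] = 3.173499


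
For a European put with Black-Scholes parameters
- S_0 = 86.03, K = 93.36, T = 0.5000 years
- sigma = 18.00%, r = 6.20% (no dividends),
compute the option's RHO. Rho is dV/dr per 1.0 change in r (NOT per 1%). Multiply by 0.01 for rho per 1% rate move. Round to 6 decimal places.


Answer: Rho = -30.689279

Derivation:
d1 = -0.3352229464; d2 = -0.4625021670
phi(d1) = 0.3771449265; exp(-qT) = 1.0000000000; exp(-rT) = 0.9694755731
N(-d2) = 0.6781393756
Rho = -K*T*exp(-rT)*N(-d2) = -93.3600 * 0.5000 * 0.9694755731 * 0.6781393756 = -30.689279


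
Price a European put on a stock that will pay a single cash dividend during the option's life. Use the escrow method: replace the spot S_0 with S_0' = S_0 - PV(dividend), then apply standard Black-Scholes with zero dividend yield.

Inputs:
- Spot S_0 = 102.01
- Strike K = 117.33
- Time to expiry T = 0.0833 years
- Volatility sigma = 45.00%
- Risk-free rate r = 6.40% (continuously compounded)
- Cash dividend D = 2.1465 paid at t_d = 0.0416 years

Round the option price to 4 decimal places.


PV(D) = D * exp(-r * t_d) = 2.1465 * 0.99734114 = 2.14079276
S_0' = S_0 - PV(D) = 102.0100 - 2.14079276 = 99.86920724
d1 = (ln(S_0'/K) + (r + sigma^2/2)*T) / (sigma*sqrt(T)) = -1.13463363
d2 = d1 - sigma*sqrt(T) = -1.26451145
exp(-rT) = 0.99468299
N(-d1) = 0.87173557; N(-d2) = 0.89697674
P = K * exp(-rT) * N(-d2) - S_0' * N(-d1) = 117.3300 * 0.99468299 * 0.89697674 - 99.86920724 * 0.87173557 = 17.6232

Answer: Price = 17.6232


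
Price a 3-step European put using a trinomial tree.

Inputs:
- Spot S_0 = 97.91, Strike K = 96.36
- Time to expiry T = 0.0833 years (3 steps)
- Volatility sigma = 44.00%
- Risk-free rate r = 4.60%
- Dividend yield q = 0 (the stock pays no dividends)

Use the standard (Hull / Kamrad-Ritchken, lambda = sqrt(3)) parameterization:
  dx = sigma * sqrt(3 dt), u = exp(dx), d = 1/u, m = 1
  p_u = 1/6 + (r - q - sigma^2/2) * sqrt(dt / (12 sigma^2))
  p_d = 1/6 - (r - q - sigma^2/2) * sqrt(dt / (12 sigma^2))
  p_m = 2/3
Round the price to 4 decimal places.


Answer: Price = V(0,0) = 3.8172

Derivation:
dt = T/N = 0.027767; dx = sigma*sqrt(3*dt) = 0.126992
u = exp(dx) = 1.135408; d = 1/u = 0.880741
p_u = 0.161113, p_m = 0.666667, p_d = 0.172220
Discount per step: exp(-r*dt) = 0.998724
Stock lattice S(k, j) with j the centered position index:
  k=0: S(0,+0) = 97.9100
  k=1: S(1,-1) = 86.2334; S(1,+0) = 97.9100; S(1,+1) = 111.1678
  k=2: S(2,-2) = 75.9493; S(2,-1) = 86.2334; S(2,+0) = 97.9100; S(2,+1) = 111.1678; S(2,+2) = 126.2207
  k=3: S(3,-3) = 66.8916; S(3,-2) = 75.9493; S(3,-1) = 86.2334; S(3,+0) = 97.9100; S(3,+1) = 111.1678; S(3,+2) = 126.2207; S(3,+3) = 143.3119
Terminal payoffs V(N, j) = max(K - S_T, 0):
  V(3,-3) = 29.468378; V(3,-2) = 20.410748; V(3,-1) = 10.126646; V(3,+0) = 0.000000; V(3,+1) = 0.000000; V(3,+2) = 0.000000; V(3,+3) = 0.000000
Backward induction: V(k, j) = exp(-r*dt) * [p_u * V(k+1, j+1) + p_m * V(k+1, j) + p_d * V(k+1, j-1)]
  V(2,-2) = exp(-r*dt) * [p_u*10.126646 + p_m*20.410748 + p_d*29.468378] = 20.287825
  V(2,-1) = exp(-r*dt) * [p_u*0.000000 + p_m*10.126646 + p_d*20.410748] = 10.253140
  V(2,+0) = exp(-r*dt) * [p_u*0.000000 + p_m*0.000000 + p_d*10.126646] = 1.741789
  V(2,+1) = exp(-r*dt) * [p_u*0.000000 + p_m*0.000000 + p_d*0.000000] = 0.000000
  V(2,+2) = exp(-r*dt) * [p_u*0.000000 + p_m*0.000000 + p_d*0.000000] = 0.000000
  V(1,-1) = exp(-r*dt) * [p_u*1.741789 + p_m*10.253140 + p_d*20.287825] = 10.596485
  V(1,+0) = exp(-r*dt) * [p_u*0.000000 + p_m*1.741789 + p_d*10.253140] = 2.923256
  V(1,+1) = exp(-r*dt) * [p_u*0.000000 + p_m*0.000000 + p_d*1.741789] = 0.299589
  V(0,+0) = exp(-r*dt) * [p_u*0.299589 + p_m*2.923256 + p_d*10.596485] = 3.817157


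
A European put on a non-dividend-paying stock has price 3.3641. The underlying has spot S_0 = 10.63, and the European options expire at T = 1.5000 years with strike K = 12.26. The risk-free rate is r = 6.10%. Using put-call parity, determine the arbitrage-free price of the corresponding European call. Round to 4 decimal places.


Answer: Call price = 2.8061

Derivation:
Put-call parity: C - P = S_0 * exp(-qT) - K * exp(-rT).
S_0 * exp(-qT) = 10.6300 * 1.00000000 = 10.63000000
K * exp(-rT) = 12.2600 * 0.91256132 = 11.18800174
C = P + S*exp(-qT) - K*exp(-rT)
C = 3.3641 + 10.63000000 - 11.18800174 = 2.8061


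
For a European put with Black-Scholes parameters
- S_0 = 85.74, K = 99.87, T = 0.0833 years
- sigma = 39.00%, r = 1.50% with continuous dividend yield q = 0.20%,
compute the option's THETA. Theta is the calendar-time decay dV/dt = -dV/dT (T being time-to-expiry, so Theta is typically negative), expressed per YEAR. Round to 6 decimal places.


d1 = -1.2893657051; d2 = -1.4019264887
phi(d1) = 0.1737443186; exp(-qT) = 0.9998334139; exp(-rT) = 0.9987512803
Theta = -S*exp(-qT)*phi(d1)*sigma/(2*sqrt(T)) + r*K*exp(-rT)*N(-d2) - q*S*exp(-qT)*N(-d1)
N(-d1) = 0.9013645109; N(-d2) = 0.9195314002; sqrt(T) = 0.2886173938
Term 1 = -85.7400 * 0.9998334139 * 0.1737443186 * 0.3900 / (2 * 0.2886173938) = -10.0631477353
Term 2 = 0.0150 * 99.8700 * 0.9987512803 * 0.9195314002 = 1.3757838977
Term 3 = -0.0020 * 85.7400 * 0.9998334139 * 0.9013645109 = -0.1545402378
Theta = -10.0631477353 + (1.3757838977) + (-0.1545402378) = -8.841904

Answer: Theta = -8.841904


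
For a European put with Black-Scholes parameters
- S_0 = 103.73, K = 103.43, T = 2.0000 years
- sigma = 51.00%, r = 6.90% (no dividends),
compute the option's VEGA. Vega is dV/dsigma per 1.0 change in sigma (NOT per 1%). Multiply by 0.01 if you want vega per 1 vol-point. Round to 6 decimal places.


d1 = 0.5559749273; d2 = -0.1652739896
phi(d1) = 0.3418126179; exp(-qT) = 1.0000000000; exp(-rT) = 0.8710986917
Vega = S * exp(-qT) * phi(d1) * sqrt(T) = 103.7300 * 1.0000000000 * 0.3418126179 * 1.4142135624 = 50.142671

Answer: Vega = 50.142671


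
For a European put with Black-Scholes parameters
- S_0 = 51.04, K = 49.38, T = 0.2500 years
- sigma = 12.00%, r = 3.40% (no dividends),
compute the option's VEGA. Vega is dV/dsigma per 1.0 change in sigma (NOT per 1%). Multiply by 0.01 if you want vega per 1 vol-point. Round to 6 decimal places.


d1 = 0.7227359187; d2 = 0.6627359187
phi(d1) = 0.3072442831; exp(-qT) = 1.0000000000; exp(-rT) = 0.9915360229
Vega = S * exp(-qT) * phi(d1) * sqrt(T) = 51.0400 * 1.0000000000 * 0.3072442831 * 0.5000000000 = 7.840874

Answer: Vega = 7.840874


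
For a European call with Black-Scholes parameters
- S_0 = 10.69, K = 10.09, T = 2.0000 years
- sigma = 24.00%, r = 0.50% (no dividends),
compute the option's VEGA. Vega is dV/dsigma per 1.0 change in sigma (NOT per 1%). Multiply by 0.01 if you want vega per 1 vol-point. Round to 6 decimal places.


Answer: Vega = 5.633503

Derivation:
d1 = 0.3693569050; d2 = 0.0299456501
phi(d1) = 0.3726368989; exp(-qT) = 1.0000000000; exp(-rT) = 0.9900498337
Vega = S * exp(-qT) * phi(d1) * sqrt(T) = 10.6900 * 1.0000000000 * 0.3726368989 * 1.4142135624 = 5.633503


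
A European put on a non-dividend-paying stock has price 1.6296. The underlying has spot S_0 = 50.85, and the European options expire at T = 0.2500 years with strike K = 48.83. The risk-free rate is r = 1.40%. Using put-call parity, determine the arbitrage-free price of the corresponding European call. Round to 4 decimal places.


Answer: Call price = 3.8202

Derivation:
Put-call parity: C - P = S_0 * exp(-qT) - K * exp(-rT).
S_0 * exp(-qT) = 50.8500 * 1.00000000 = 50.85000000
K * exp(-rT) = 48.8300 * 0.99650612 = 48.65939374
C = P + S*exp(-qT) - K*exp(-rT)
C = 1.6296 + 50.85000000 - 48.65939374 = 3.8202


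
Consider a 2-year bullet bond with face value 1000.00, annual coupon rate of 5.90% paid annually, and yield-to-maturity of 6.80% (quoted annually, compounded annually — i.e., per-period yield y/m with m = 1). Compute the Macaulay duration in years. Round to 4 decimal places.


Coupon per period c = face * coupon_rate / m = 59.000000
Periods per year m = 1; per-period yield y/m = 0.068000
Number of cashflows N = 2
Cashflows (t years, CF_t, discount factor 1/(1+y/m)^(m*t), PV):
  t = 1.0000: CF_t = 59.000000, DF = 0.936330, PV = 55.243446
  t = 2.0000: CF_t = 1059.000000, DF = 0.876713, PV = 928.439170
Price P = sum_t PV_t = 983.682616
Macaulay numerator sum_t t * PV_t:
  t * PV_t at t = 1.0000: 55.243446
  t * PV_t at t = 2.0000: 1856.878340
Macaulay duration D = (sum_t t * PV_t) / P = 1912.121786 / 983.682616 = 1.943840

Answer: Macaulay duration = 1.9438 years


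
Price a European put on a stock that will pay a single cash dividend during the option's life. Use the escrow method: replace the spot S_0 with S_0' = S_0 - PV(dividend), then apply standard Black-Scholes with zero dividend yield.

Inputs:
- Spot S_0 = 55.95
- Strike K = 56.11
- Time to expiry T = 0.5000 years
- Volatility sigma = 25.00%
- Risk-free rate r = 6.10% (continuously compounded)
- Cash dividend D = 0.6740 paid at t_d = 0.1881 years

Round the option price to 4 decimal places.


Answer: Price = 3.4490

Derivation:
PV(D) = D * exp(-r * t_d) = 0.6740 * 0.98859148 = 0.66631066
S_0' = S_0 - PV(D) = 55.9500 - 0.66631066 = 55.28368934
d1 = (ln(S_0'/K) + (r + sigma^2/2)*T) / (sigma*sqrt(T)) = 0.17699656
d2 = d1 - sigma*sqrt(T) = 0.00021986
exp(-rT) = 0.96996043
N(-d1) = 0.42975555; N(-d2) = 0.49991229
P = K * exp(-rT) * N(-d2) - S_0' * N(-d1) = 56.1100 * 0.96996043 * 0.49991229 - 55.28368934 * 0.42975555 = 3.4490


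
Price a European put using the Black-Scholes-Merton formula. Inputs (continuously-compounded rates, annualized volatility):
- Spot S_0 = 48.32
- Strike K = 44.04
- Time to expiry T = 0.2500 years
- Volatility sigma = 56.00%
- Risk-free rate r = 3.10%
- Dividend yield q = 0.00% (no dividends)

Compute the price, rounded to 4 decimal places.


d1 = (ln(S/K) + (r - q + 0.5*sigma^2) * T) / (sigma * sqrt(T)) = 0.49891872
d2 = d1 - sigma * sqrt(T) = 0.21891872
exp(-rT) = 0.99227995; exp(-qT) = 1.00000000
P = K * exp(-rT) * N(-d2) - S_0 * exp(-qT) * N(-d1)
N(-d1) = 0.30891832; N(-d2) = 0.41335668
P = 44.0400 * 0.99227995 * 0.41335668 - 48.3200 * 1.00000000 * 0.30891832 = 3.1368

Answer: Price = 3.1368


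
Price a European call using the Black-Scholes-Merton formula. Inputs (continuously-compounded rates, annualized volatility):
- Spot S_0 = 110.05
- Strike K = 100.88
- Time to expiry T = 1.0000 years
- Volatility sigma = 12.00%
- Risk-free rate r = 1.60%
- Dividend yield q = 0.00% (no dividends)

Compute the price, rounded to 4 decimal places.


d1 = (ln(S/K) + (r - q + 0.5*sigma^2) * T) / (sigma * sqrt(T)) = 0.91835930
d2 = d1 - sigma * sqrt(T) = 0.79835930
exp(-rT) = 0.98412732; exp(-qT) = 1.00000000
C = S_0 * exp(-qT) * N(d1) - K * exp(-rT) * N(d2)
N(d1) = 0.82078461; N(d2) = 0.78766899
C = 110.0500 * 1.00000000 * 0.82078461 - 100.8800 * 0.98412732 * 0.78766899 = 12.1285

Answer: Price = 12.1285


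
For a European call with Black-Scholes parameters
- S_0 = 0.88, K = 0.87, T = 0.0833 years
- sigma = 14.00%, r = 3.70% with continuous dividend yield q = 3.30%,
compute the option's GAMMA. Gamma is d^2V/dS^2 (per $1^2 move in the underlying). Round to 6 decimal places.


d1 = 0.3112928865; d2 = 0.2708864513
phi(d1) = 0.3800736749; exp(-qT) = 0.9972548748; exp(-rT) = 0.9969226448
Gamma = exp(-qT) * phi(d1) / (S * sigma * sqrt(T)) = 0.9972548748 * 0.3800736749 / (0.8800 * 0.1400 * 0.2886173938) = 10.659596

Answer: Gamma = 10.659596


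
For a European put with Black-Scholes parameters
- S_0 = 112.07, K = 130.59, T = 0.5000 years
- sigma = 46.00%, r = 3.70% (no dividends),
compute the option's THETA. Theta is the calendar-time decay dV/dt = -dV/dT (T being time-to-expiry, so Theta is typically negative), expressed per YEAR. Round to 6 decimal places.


d1 = -0.2506815536; d2 = -0.5759506729
phi(d1) = 0.3866021489; exp(-qT) = 1.0000000000; exp(-rT) = 0.9816700746
Theta = -S*exp(-qT)*phi(d1)*sigma/(2*sqrt(T)) + r*K*exp(-rT)*N(-d2) - q*S*exp(-qT)*N(-d1)
N(-d1) = 0.5989698383; N(-d2) = 0.7176757384; sqrt(T) = 0.7071067812
Term 1 = -112.0700 * 1.0000000000 * 0.3866021489 * 0.4600 / (2 * 0.7071067812) = -14.0927734187
Term 2 = 0.0370 * 130.5900 * 0.9816700746 * 0.7176757384 = 3.4041247161
Term 3 = 0 (no dividend yield, q = 0)
Theta = -14.0927734187 + (3.4041247161) + (0.0000000000) = -10.688649

Answer: Theta = -10.688649


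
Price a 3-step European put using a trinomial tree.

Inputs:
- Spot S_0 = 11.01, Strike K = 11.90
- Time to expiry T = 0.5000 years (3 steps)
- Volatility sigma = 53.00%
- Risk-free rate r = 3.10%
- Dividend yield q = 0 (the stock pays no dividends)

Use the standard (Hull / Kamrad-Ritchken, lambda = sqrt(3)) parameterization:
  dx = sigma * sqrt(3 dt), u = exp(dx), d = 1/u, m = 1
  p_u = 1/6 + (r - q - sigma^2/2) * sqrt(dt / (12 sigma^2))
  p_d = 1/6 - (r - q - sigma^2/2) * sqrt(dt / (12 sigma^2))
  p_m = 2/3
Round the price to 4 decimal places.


dt = T/N = 0.166667; dx = sigma*sqrt(3*dt) = 0.374767
u = exp(dx) = 1.454652; d = 1/u = 0.687450
p_u = 0.142329, p_m = 0.666667, p_d = 0.191004
Discount per step: exp(-r*dt) = 0.994847
Stock lattice S(k, j) with j the centered position index:
  k=0: S(0,+0) = 11.0100
  k=1: S(1,-1) = 7.5688; S(1,+0) = 11.0100; S(1,+1) = 16.0157
  k=2: S(2,-2) = 5.2032; S(2,-1) = 7.5688; S(2,+0) = 11.0100; S(2,+1) = 16.0157; S(2,+2) = 23.2973
  k=3: S(3,-3) = 3.5769; S(3,-2) = 5.2032; S(3,-1) = 7.5688; S(3,+0) = 11.0100; S(3,+1) = 16.0157; S(3,+2) = 23.2973; S(3,+3) = 33.8894
Terminal payoffs V(N, j) = max(K - S_T, 0):
  V(3,-3) = 8.323073; V(3,-2) = 6.696816; V(3,-1) = 4.331179; V(3,+0) = 0.890000; V(3,+1) = 0.000000; V(3,+2) = 0.000000; V(3,+3) = 0.000000
Backward induction: V(k, j) = exp(-r*dt) * [p_u * V(k+1, j+1) + p_m * V(k+1, j) + p_d * V(k+1, j-1)]
  V(2,-2) = exp(-r*dt) * [p_u*4.331179 + p_m*6.696816 + p_d*8.323073] = 6.636361
  V(2,-1) = exp(-r*dt) * [p_u*0.890000 + p_m*4.331179 + p_d*6.696816] = 4.271120
  V(2,+0) = exp(-r*dt) * [p_u*0.000000 + p_m*0.890000 + p_d*4.331179] = 1.413285
  V(2,+1) = exp(-r*dt) * [p_u*0.000000 + p_m*0.000000 + p_d*0.890000] = 0.169118
  V(2,+2) = exp(-r*dt) * [p_u*0.000000 + p_m*0.000000 + p_d*0.000000] = 0.000000
  V(1,-1) = exp(-r*dt) * [p_u*1.413285 + p_m*4.271120 + p_d*6.636361] = 4.293894
  V(1,+0) = exp(-r*dt) * [p_u*0.169118 + p_m*1.413285 + p_d*4.271120] = 1.772878
  V(1,+1) = exp(-r*dt) * [p_u*0.000000 + p_m*0.169118 + p_d*1.413285] = 0.380716
  V(0,+0) = exp(-r*dt) * [p_u*0.380716 + p_m*1.772878 + p_d*4.293894] = 2.045660

Answer: Price = V(0,0) = 2.0457


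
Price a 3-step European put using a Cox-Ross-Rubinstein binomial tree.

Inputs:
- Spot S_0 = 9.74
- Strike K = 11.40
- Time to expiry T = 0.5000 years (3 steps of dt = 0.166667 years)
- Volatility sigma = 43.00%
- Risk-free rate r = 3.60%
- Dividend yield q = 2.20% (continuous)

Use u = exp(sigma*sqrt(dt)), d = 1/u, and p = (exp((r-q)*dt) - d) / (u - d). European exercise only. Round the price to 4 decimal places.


dt = T/N = 0.166667
u = exp(sigma*sqrt(dt)) = 1.191898; d = 1/u = 0.838998
p = (exp((r-q)*dt) - d) / (u - d) = 0.462845
Discount per step: exp(-r*dt) = 0.994018
Stock lattice S(k, i) with i counting down-moves:
  k=0: S(0,0) = 9.7400
  k=1: S(1,0) = 11.6091; S(1,1) = 8.1718
  k=2: S(2,0) = 13.8368; S(2,1) = 9.7400; S(2,2) = 6.8562
  k=3: S(3,0) = 16.4921; S(3,1) = 11.6091; S(3,2) = 8.1718; S(3,3) = 5.7523
Terminal payoffs V(N, i) = max(K - S_T, 0):
  V(3,0) = 0.000000; V(3,1) = 0.000000; V(3,2) = 3.228158; V(3,3) = 5.647694
Backward induction: V(k, i) = exp(-r*dt) * [p * V(k+1, i) + (1-p) * V(k+1, i+1)].
  V(2,0) = exp(-r*dt) * [p*0.000000 + (1-p)*0.000000] = 0.000000
  V(2,1) = exp(-r*dt) * [p*0.000000 + (1-p)*3.228158] = 1.723647
  V(2,2) = exp(-r*dt) * [p*3.228158 + (1-p)*5.647694] = 4.500738
  V(1,0) = exp(-r*dt) * [p*0.000000 + (1-p)*1.723647] = 0.920327
  V(1,1) = exp(-r*dt) * [p*1.723647 + (1-p)*4.500738] = 3.196140
  V(0,0) = exp(-r*dt) * [p*0.920327 + (1-p)*3.196140] = 2.129972

Answer: Price = V(0,0) = 2.1300


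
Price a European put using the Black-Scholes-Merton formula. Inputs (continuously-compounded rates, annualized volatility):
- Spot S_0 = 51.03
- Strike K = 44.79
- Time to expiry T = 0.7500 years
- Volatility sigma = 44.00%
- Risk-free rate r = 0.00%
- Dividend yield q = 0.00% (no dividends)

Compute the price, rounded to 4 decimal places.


d1 = (ln(S/K) + (r - q + 0.5*sigma^2) * T) / (sigma * sqrt(T)) = 0.53281241
d2 = d1 - sigma * sqrt(T) = 0.15176123
exp(-rT) = 1.00000000; exp(-qT) = 1.00000000
P = K * exp(-rT) * N(-d2) - S_0 * exp(-qT) * N(-d1)
N(-d1) = 0.29708172; N(-d2) = 0.43968763
P = 44.7900 * 1.00000000 * 0.43968763 - 51.0300 * 1.00000000 * 0.29708172 = 4.5335

Answer: Price = 4.5335


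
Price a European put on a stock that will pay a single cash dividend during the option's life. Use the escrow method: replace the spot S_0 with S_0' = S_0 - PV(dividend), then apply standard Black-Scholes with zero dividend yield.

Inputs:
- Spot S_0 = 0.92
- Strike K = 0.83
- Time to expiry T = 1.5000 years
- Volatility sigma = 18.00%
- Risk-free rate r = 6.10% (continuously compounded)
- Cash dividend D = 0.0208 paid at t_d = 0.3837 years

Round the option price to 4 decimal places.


Answer: Price = 0.0225

Derivation:
PV(D) = D * exp(-r * t_d) = 0.0208 * 0.97686609 = 0.02031881
S_0' = S_0 - PV(D) = 0.9200 - 0.02031881 = 0.89968119
d1 = (ln(S_0'/K) + (r + sigma^2/2)*T) / (sigma*sqrt(T)) = 0.89095545
d2 = d1 - sigma*sqrt(T) = 0.67050137
exp(-rT) = 0.91256132
N(-d1) = 0.18647654; N(-d2) = 0.25126912
P = K * exp(-rT) * N(-d2) - S_0' * N(-d1) = 0.8300 * 0.91256132 * 0.25126912 - 0.89968119 * 0.18647654 = 0.0225


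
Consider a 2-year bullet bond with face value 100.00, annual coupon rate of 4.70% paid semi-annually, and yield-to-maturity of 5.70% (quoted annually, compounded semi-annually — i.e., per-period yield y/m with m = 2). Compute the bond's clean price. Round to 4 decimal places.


Coupon per period c = face * coupon_rate / m = 2.350000
Periods per year m = 2; per-period yield y/m = 0.028500
Number of cashflows N = 4
Cashflows (t years, CF_t, discount factor 1/(1+y/m)^(m*t), PV):
  t = 0.5000: CF_t = 2.350000, DF = 0.972290, PV = 2.284881
  t = 1.0000: CF_t = 2.350000, DF = 0.945347, PV = 2.221566
  t = 1.5000: CF_t = 2.350000, DF = 0.919152, PV = 2.160006
  t = 2.0000: CF_t = 102.350000, DF = 0.893682, PV = 91.468312
Price P = sum_t PV_t = 98.134765

Answer: Price = 98.1348


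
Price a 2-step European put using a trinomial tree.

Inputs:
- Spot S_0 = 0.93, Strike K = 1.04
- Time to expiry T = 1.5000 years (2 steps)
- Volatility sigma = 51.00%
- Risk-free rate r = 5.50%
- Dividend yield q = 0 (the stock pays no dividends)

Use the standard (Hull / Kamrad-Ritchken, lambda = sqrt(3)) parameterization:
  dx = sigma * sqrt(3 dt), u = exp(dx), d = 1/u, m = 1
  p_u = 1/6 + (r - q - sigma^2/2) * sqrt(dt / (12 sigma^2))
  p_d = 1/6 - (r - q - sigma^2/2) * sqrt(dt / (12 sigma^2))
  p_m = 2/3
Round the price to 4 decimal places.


dt = T/N = 0.750000; dx = sigma*sqrt(3*dt) = 0.765000
u = exp(dx) = 2.148994; d = 1/u = 0.465334
p_u = 0.129877, p_m = 0.666667, p_d = 0.203456
Discount per step: exp(-r*dt) = 0.959589
Stock lattice S(k, j) with j the centered position index:
  k=0: S(0,+0) = 0.9300
  k=1: S(1,-1) = 0.4328; S(1,+0) = 0.9300; S(1,+1) = 1.9986
  k=2: S(2,-2) = 0.2014; S(2,-1) = 0.4328; S(2,+0) = 0.9300; S(2,+1) = 1.9986; S(2,+2) = 4.2949
Terminal payoffs V(N, j) = max(K - S_T, 0):
  V(2,-2) = 0.838622; V(2,-1) = 0.607239; V(2,+0) = 0.110000; V(2,+1) = 0.000000; V(2,+2) = 0.000000
Backward induction: V(k, j) = exp(-r*dt) * [p_u * V(k+1, j+1) + p_m * V(k+1, j) + p_d * V(k+1, j-1)]
  V(1,-1) = exp(-r*dt) * [p_u*0.110000 + p_m*0.607239 + p_d*0.838622] = 0.565904
  V(1,+0) = exp(-r*dt) * [p_u*0.000000 + p_m*0.110000 + p_d*0.607239] = 0.188924
  V(1,+1) = exp(-r*dt) * [p_u*0.000000 + p_m*0.000000 + p_d*0.110000] = 0.021476
  V(0,+0) = exp(-r*dt) * [p_u*0.021476 + p_m*0.188924 + p_d*0.565904] = 0.234020

Answer: Price = V(0,0) = 0.2340


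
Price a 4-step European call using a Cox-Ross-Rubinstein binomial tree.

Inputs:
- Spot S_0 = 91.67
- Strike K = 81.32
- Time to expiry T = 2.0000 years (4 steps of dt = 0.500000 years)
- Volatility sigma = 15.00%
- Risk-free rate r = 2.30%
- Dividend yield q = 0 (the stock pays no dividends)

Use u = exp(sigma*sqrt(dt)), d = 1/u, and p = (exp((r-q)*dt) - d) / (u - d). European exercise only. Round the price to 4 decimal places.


Answer: Price = V(0,0) = 16.5400

Derivation:
dt = T/N = 0.500000
u = exp(sigma*sqrt(dt)) = 1.111895; d = 1/u = 0.899365
p = (exp((r-q)*dt) - d) / (u - d) = 0.527931
Discount per step: exp(-r*dt) = 0.988566
Stock lattice S(k, i) with i counting down-moves:
  k=0: S(0,0) = 91.6700
  k=1: S(1,0) = 101.9274; S(1,1) = 82.4448
  k=2: S(2,0) = 113.3326; S(2,1) = 91.6700; S(2,2) = 74.1480
  k=3: S(3,0) = 126.0140; S(3,1) = 101.9274; S(3,2) = 82.4448; S(3,3) = 66.6861
  k=4: S(4,0) = 140.1144; S(4,1) = 113.3326; S(4,2) = 91.6700; S(4,3) = 74.1480; S(4,4) = 59.9752
Terminal payoffs V(N, i) = max(S_T - K, 0):
  V(4,0) = 58.794401; V(4,1) = 32.012639; V(4,2) = 10.350000; V(4,3) = 0.000000; V(4,4) = 0.000000
Backward induction: V(k, i) = exp(-r*dt) * [p * V(k+1, i) + (1-p) * V(k+1, i+1)].
  V(3,0) = exp(-r*dt) * [p*58.794401 + (1-p)*32.012639] = 45.623850
  V(3,1) = exp(-r*dt) * [p*32.012639 + (1-p)*10.350000] = 21.537263
  V(3,2) = exp(-r*dt) * [p*10.350000 + (1-p)*0.000000] = 5.401605
  V(3,3) = exp(-r*dt) * [p*0.000000 + (1-p)*0.000000] = 0.000000
  V(2,0) = exp(-r*dt) * [p*45.623850 + (1-p)*21.537263] = 33.861654
  V(2,1) = exp(-r*dt) * [p*21.537263 + (1-p)*5.401605] = 13.760950
  V(2,2) = exp(-r*dt) * [p*5.401605 + (1-p)*0.000000] = 2.819067
  V(1,0) = exp(-r*dt) * [p*33.861654 + (1-p)*13.760950] = 24.094047
  V(1,1) = exp(-r*dt) * [p*13.760950 + (1-p)*2.819067] = 8.497339
  V(0,0) = exp(-r*dt) * [p*24.094047 + (1-p)*8.497339] = 16.540011


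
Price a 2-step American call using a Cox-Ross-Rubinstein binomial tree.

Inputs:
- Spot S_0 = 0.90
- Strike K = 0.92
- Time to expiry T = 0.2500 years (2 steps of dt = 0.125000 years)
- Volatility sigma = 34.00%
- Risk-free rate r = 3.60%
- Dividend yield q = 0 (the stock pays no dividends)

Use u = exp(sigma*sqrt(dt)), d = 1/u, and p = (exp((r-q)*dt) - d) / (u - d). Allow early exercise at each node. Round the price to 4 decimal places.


Answer: Price = V(0,0) = 0.0532

Derivation:
dt = T/N = 0.125000
u = exp(sigma*sqrt(dt)) = 1.127732; d = 1/u = 0.886736
p = (exp((r-q)*dt) - d) / (u - d) = 0.488699
Discount per step: exp(-r*dt) = 0.995510
Stock lattice S(k, i) with i counting down-moves:
  k=0: S(0,0) = 0.9000
  k=1: S(1,0) = 1.0150; S(1,1) = 0.7981
  k=2: S(2,0) = 1.1446; S(2,1) = 0.9000; S(2,2) = 0.7077
Terminal payoffs V(N, i) = max(S_T - K, 0):
  V(2,0) = 0.224601; V(2,1) = 0.000000; V(2,2) = 0.000000
Backward induction: V(k, i) = exp(-r*dt) * [p * V(k+1, i) + (1-p) * V(k+1, i+1)]; then take max(V_cont, immediate exercise) for American.
  V(1,0) = exp(-r*dt) * [p*0.224601 + (1-p)*0.000000] = 0.109269; exercise = 0.094958; V(1,0) = max -> 0.109269
  V(1,1) = exp(-r*dt) * [p*0.000000 + (1-p)*0.000000] = 0.000000; exercise = 0.000000; V(1,1) = max -> 0.000000
  V(0,0) = exp(-r*dt) * [p*0.109269 + (1-p)*0.000000] = 0.053160; exercise = 0.000000; V(0,0) = max -> 0.053160


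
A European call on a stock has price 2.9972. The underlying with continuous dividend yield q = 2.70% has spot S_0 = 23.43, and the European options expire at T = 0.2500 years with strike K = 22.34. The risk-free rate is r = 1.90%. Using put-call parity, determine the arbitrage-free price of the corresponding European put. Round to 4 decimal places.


Put-call parity: C - P = S_0 * exp(-qT) - K * exp(-rT).
S_0 * exp(-qT) = 23.4300 * 0.99327273 = 23.27238007
K * exp(-rT) = 22.3400 * 0.99526126 = 22.23413662
P = C - S*exp(-qT) + K*exp(-rT)
P = 2.9972 - 23.27238007 + 22.23413662 = 1.9590

Answer: Put price = 1.9590


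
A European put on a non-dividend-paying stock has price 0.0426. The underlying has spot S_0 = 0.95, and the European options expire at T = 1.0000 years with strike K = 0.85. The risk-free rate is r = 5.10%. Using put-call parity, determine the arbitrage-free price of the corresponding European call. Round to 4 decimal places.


Answer: Call price = 0.1849

Derivation:
Put-call parity: C - P = S_0 * exp(-qT) - K * exp(-rT).
S_0 * exp(-qT) = 0.9500 * 1.00000000 = 0.95000000
K * exp(-rT) = 0.8500 * 0.95027867 = 0.80773687
C = P + S*exp(-qT) - K*exp(-rT)
C = 0.0426 + 0.95000000 - 0.80773687 = 0.1849


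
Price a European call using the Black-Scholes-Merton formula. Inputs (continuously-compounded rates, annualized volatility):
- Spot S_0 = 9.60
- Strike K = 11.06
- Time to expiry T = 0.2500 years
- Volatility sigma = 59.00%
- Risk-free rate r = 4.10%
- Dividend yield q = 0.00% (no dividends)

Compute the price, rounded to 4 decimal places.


d1 = (ln(S/K) + (r - q + 0.5*sigma^2) * T) / (sigma * sqrt(T)) = -0.29765897
d2 = d1 - sigma * sqrt(T) = -0.59265897
exp(-rT) = 0.98980235; exp(-qT) = 1.00000000
C = S_0 * exp(-qT) * N(d1) - K * exp(-rT) * N(d2)
N(d1) = 0.38298173; N(d2) = 0.27670470
C = 9.6000 * 1.00000000 * 0.38298173 - 11.0600 * 0.98980235 * 0.27670470 = 0.6475

Answer: Price = 0.6475


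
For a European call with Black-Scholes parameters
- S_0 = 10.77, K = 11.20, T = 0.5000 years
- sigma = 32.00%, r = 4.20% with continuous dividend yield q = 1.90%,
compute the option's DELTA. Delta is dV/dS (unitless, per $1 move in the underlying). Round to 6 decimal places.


Answer: Delta = 0.491694

Derivation:
d1 = -0.0090566552; d2 = -0.2353308252
phi(d1) = 0.3989259195; exp(-qT) = 0.9905449824; exp(-rT) = 0.9792189646
N(d1) = 0.4963869667
Delta = exp(-qT) * N(d1) = 0.9905449824 * 0.4963869667 = 0.491694


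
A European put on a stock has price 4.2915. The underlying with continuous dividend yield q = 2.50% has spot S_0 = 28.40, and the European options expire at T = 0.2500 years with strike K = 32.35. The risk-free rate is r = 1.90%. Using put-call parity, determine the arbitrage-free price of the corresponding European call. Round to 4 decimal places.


Put-call parity: C - P = S_0 * exp(-qT) - K * exp(-rT).
S_0 * exp(-qT) = 28.4000 * 0.99376949 = 28.22305353
K * exp(-rT) = 32.3500 * 0.99526126 = 32.19670187
C = P + S*exp(-qT) - K*exp(-rT)
C = 4.2915 + 28.22305353 - 32.19670187 = 0.3179

Answer: Call price = 0.3179


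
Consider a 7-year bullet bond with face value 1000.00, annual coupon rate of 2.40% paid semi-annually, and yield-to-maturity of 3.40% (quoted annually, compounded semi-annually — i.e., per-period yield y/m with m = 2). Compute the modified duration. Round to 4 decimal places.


Coupon per period c = face * coupon_rate / m = 12.000000
Periods per year m = 2; per-period yield y/m = 0.017000
Number of cashflows N = 14
Cashflows (t years, CF_t, discount factor 1/(1+y/m)^(m*t), PV):
  t = 0.5000: CF_t = 12.000000, DF = 0.983284, PV = 11.799410
  t = 1.0000: CF_t = 12.000000, DF = 0.966848, PV = 11.602173
  t = 1.5000: CF_t = 12.000000, DF = 0.950686, PV = 11.408233
  t = 2.0000: CF_t = 12.000000, DF = 0.934795, PV = 11.217535
  t = 2.5000: CF_t = 12.000000, DF = 0.919169, PV = 11.030025
  t = 3.0000: CF_t = 12.000000, DF = 0.903804, PV = 10.845649
  t = 3.5000: CF_t = 12.000000, DF = 0.888696, PV = 10.664355
  t = 4.0000: CF_t = 12.000000, DF = 0.873841, PV = 10.486091
  t = 4.5000: CF_t = 12.000000, DF = 0.859234, PV = 10.310807
  t = 5.0000: CF_t = 12.000000, DF = 0.844871, PV = 10.138454
  t = 5.5000: CF_t = 12.000000, DF = 0.830748, PV = 9.968981
  t = 6.0000: CF_t = 12.000000, DF = 0.816862, PV = 9.802341
  t = 6.5000: CF_t = 12.000000, DF = 0.803207, PV = 9.638487
  t = 7.0000: CF_t = 1012.000000, DF = 0.789781, PV = 799.258331
Price P = sum_t PV_t = 938.170870
First compute Macaulay numerator sum_t t * PV_t:
  t * PV_t at t = 0.5000: 5.899705
  t * PV_t at t = 1.0000: 11.602173
  t * PV_t at t = 1.5000: 17.112350
  t * PV_t at t = 2.0000: 22.435070
  t * PV_t at t = 2.5000: 27.575062
  t * PV_t at t = 3.0000: 32.536946
  t * PV_t at t = 3.5000: 37.325241
  t * PV_t at t = 4.0000: 41.944364
  t * PV_t at t = 4.5000: 46.398633
  t * PV_t at t = 5.0000: 50.692268
  t * PV_t at t = 5.5000: 54.829395
  t * PV_t at t = 6.0000: 58.814047
  t * PV_t at t = 6.5000: 62.650164
  t * PV_t at t = 7.0000: 5594.808314
Macaulay duration D = 6064.623731 / 938.170870 = 6.464306
Modified duration = D / (1 + y/m) = 6.464306 / (1 + 0.017000) = 6.356250

Answer: Modified duration = 6.3562


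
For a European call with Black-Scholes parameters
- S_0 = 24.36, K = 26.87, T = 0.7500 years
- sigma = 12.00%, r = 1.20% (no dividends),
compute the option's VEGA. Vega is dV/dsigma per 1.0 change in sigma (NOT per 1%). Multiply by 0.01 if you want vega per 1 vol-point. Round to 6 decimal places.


d1 = -0.8050955109; d2 = -0.9090185593
phi(d1) = 0.2885093098; exp(-qT) = 1.0000000000; exp(-rT) = 0.9910403788
Vega = S * exp(-qT) * phi(d1) * sqrt(T) = 24.3600 * 1.0000000000 * 0.2885093098 * 0.8660254038 = 6.086502

Answer: Vega = 6.086502


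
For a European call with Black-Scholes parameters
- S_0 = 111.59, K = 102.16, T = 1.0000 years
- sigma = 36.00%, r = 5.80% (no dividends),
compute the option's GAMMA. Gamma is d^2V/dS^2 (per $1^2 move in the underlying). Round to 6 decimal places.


d1 = 0.5863645235; d2 = 0.2263645235
phi(d1) = 0.3359307604; exp(-qT) = 1.0000000000; exp(-rT) = 0.9436499474
Gamma = exp(-qT) * phi(d1) / (S * sigma * sqrt(T)) = 1.0000000000 * 0.3359307604 / (111.5900 * 0.3600 * 1.0000000000) = 0.008362

Answer: Gamma = 0.008362


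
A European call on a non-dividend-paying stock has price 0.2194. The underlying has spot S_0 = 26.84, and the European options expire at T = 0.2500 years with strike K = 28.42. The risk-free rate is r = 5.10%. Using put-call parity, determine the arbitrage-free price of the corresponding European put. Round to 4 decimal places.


Answer: Put price = 1.4393

Derivation:
Put-call parity: C - P = S_0 * exp(-qT) - K * exp(-rT).
S_0 * exp(-qT) = 26.8400 * 1.00000000 = 26.84000000
K * exp(-rT) = 28.4200 * 0.98733094 = 28.05994523
P = C - S*exp(-qT) + K*exp(-rT)
P = 0.2194 - 26.84000000 + 28.05994523 = 1.4393


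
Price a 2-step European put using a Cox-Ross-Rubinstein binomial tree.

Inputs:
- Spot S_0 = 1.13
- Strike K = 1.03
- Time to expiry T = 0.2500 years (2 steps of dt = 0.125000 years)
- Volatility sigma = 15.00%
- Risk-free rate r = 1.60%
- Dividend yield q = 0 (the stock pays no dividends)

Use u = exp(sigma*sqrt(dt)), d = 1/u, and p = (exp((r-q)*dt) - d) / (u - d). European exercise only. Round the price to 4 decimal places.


Answer: Price = V(0,0) = 0.0033

Derivation:
dt = T/N = 0.125000
u = exp(sigma*sqrt(dt)) = 1.054464; d = 1/u = 0.948349
p = (exp((r-q)*dt) - d) / (u - d) = 0.505611
Discount per step: exp(-r*dt) = 0.998002
Stock lattice S(k, i) with i counting down-moves:
  k=0: S(0,0) = 1.1300
  k=1: S(1,0) = 1.1915; S(1,1) = 1.0716
  k=2: S(2,0) = 1.2564; S(2,1) = 1.1300; S(2,2) = 1.0163
Terminal payoffs V(N, i) = max(K - S_T, 0):
  V(2,0) = 0.000000; V(2,1) = 0.000000; V(2,2) = 0.013717
Backward induction: V(k, i) = exp(-r*dt) * [p * V(k+1, i) + (1-p) * V(k+1, i+1)].
  V(1,0) = exp(-r*dt) * [p*0.000000 + (1-p)*0.000000] = 0.000000
  V(1,1) = exp(-r*dt) * [p*0.000000 + (1-p)*0.013717] = 0.006768
  V(0,0) = exp(-r*dt) * [p*0.000000 + (1-p)*0.006768] = 0.003339


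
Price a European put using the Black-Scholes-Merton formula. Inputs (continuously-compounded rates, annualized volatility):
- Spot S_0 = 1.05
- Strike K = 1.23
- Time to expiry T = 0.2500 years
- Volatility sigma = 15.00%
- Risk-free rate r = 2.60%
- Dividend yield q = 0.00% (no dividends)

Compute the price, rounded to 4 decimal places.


Answer: Price = 0.1727

Derivation:
d1 = (ln(S/K) + (r - q + 0.5*sigma^2) * T) / (sigma * sqrt(T)) = -1.98548674
d2 = d1 - sigma * sqrt(T) = -2.06048674
exp(-rT) = 0.99352108; exp(-qT) = 1.00000000
P = K * exp(-rT) * N(-d2) - S_0 * exp(-qT) * N(-d1)
N(-d1) = 0.97645483; N(-d2) = 0.98032398
P = 1.2300 * 0.99352108 * 0.98032398 - 1.0500 * 1.00000000 * 0.97645483 = 0.1727


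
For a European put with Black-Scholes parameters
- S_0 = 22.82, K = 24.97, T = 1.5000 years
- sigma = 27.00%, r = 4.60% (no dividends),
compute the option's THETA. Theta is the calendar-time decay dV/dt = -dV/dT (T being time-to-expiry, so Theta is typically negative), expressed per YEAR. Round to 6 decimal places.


d1 = 0.1017210799; d2 = -0.2289600354
phi(d1) = 0.3968836468; exp(-qT) = 1.0000000000; exp(-rT) = 0.9333266801
Theta = -S*exp(-qT)*phi(d1)*sigma/(2*sqrt(T)) + r*K*exp(-rT)*N(-d2) - q*S*exp(-qT)*N(-d1)
N(-d1) = 0.4594890348; N(-d2) = 0.5905500109; sqrt(T) = 1.2247448714
Term 1 = -22.8200 * 1.0000000000 * 0.3968836468 * 0.2700 / (2 * 1.2247448714) = -0.9983135911
Term 2 = 0.0460 * 24.9700 * 0.9333266801 * 0.5905500109 = 0.6330918703
Term 3 = 0 (no dividend yield, q = 0)
Theta = -0.9983135911 + (0.6330918703) + (0.0000000000) = -0.365222

Answer: Theta = -0.365222


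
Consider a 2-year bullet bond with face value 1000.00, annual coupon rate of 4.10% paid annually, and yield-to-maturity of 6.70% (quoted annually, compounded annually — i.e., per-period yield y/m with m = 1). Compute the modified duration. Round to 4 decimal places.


Answer: Modified duration = 1.8366

Derivation:
Coupon per period c = face * coupon_rate / m = 41.000000
Periods per year m = 1; per-period yield y/m = 0.067000
Number of cashflows N = 2
Cashflows (t years, CF_t, discount factor 1/(1+y/m)^(m*t), PV):
  t = 1.0000: CF_t = 41.000000, DF = 0.937207, PV = 38.425492
  t = 2.0000: CF_t = 1041.000000, DF = 0.878357, PV = 914.369836
Price P = sum_t PV_t = 952.795328
First compute Macaulay numerator sum_t t * PV_t:
  t * PV_t at t = 1.0000: 38.425492
  t * PV_t at t = 2.0000: 1828.739672
Macaulay duration D = 1867.165164 / 952.795328 = 1.959671
Modified duration = D / (1 + y/m) = 1.959671 / (1 + 0.067000) = 1.836617


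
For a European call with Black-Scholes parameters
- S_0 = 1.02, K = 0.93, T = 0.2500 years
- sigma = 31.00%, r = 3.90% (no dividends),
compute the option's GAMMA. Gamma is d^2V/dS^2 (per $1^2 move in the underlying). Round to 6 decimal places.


d1 = 0.7363601299; d2 = 0.5813601299
phi(d1) = 0.3042055503; exp(-qT) = 1.0000000000; exp(-rT) = 0.9902973771
Gamma = exp(-qT) * phi(d1) / (S * sigma * sqrt(T)) = 1.0000000000 * 0.3042055503 / (1.0200 * 0.3100 * 0.5000000000) = 1.924134

Answer: Gamma = 1.924134


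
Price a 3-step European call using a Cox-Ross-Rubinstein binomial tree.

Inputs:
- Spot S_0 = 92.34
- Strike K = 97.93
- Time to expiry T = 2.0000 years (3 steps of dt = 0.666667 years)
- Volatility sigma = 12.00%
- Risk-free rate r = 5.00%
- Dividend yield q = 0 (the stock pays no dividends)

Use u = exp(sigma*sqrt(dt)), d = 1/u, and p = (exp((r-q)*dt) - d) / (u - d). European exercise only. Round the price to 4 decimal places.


dt = T/N = 0.666667
u = exp(sigma*sqrt(dt)) = 1.102940; d = 1/u = 0.906667
p = (exp((r-q)*dt) - d) / (u - d) = 0.648219
Discount per step: exp(-r*dt) = 0.967216
Stock lattice S(k, i) with i counting down-moves:
  k=0: S(0,0) = 92.3400
  k=1: S(1,0) = 101.8455; S(1,1) = 83.7217
  k=2: S(2,0) = 112.3295; S(2,1) = 92.3400; S(2,2) = 75.9077
  k=3: S(3,0) = 123.8927; S(3,1) = 101.8455; S(3,2) = 83.7217; S(3,3) = 68.8230
Terminal payoffs V(N, i) = max(S_T - K, 0):
  V(3,0) = 25.962739; V(3,1) = 3.915505; V(3,2) = 0.000000; V(3,3) = 0.000000
Backward induction: V(k, i) = exp(-r*dt) * [p * V(k+1, i) + (1-p) * V(k+1, i+1)].
  V(2,0) = exp(-r*dt) * [p*25.962739 + (1-p)*3.915505] = 17.610036
  V(2,1) = exp(-r*dt) * [p*3.915505 + (1-p)*0.000000] = 2.454894
  V(2,2) = exp(-r*dt) * [p*0.000000 + (1-p)*0.000000] = 0.000000
  V(1,0) = exp(-r*dt) * [p*17.610036 + (1-p)*2.454894] = 11.876193
  V(1,1) = exp(-r*dt) * [p*2.454894 + (1-p)*0.000000] = 1.539138
  V(0,0) = exp(-r*dt) * [p*11.876193 + (1-p)*1.539138] = 7.969675

Answer: Price = V(0,0) = 7.9697


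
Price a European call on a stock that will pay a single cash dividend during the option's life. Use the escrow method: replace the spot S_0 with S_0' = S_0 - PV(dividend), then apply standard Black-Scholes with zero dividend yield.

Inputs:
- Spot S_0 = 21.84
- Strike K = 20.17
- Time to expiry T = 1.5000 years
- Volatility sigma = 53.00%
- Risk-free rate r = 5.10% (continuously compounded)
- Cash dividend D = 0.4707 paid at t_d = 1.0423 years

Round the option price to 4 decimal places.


Answer: Price = 6.5607

Derivation:
PV(D) = D * exp(-r * t_d) = 0.4707 * 0.94823084 = 0.44633226
S_0' = S_0 - PV(D) = 21.8400 - 0.44633226 = 21.39366774
d1 = (ln(S_0'/K) + (r + sigma^2/2)*T) / (sigma*sqrt(T)) = 0.53314704
d2 = d1 - sigma*sqrt(T) = -0.11596774
exp(-rT) = 0.92635291
N(d1) = 0.70303410; N(d2) = 0.45383905
C = S_0' * N(d1) - K * exp(-rT) * N(d2) = 21.39366774 * 0.70303410 - 20.1700 * 0.92635291 * 0.45383905 = 6.5607


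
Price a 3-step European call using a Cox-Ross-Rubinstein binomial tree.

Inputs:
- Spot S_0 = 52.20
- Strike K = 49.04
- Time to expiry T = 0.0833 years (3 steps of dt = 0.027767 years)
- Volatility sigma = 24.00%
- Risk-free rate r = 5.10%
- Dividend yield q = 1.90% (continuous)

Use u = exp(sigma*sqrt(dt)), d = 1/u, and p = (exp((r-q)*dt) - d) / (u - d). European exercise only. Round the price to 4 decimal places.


Answer: Price = V(0,0) = 3.6243

Derivation:
dt = T/N = 0.027767
u = exp(sigma*sqrt(dt)) = 1.040802; d = 1/u = 0.960797
p = (exp((r-q)*dt) - d) / (u - d) = 0.501114
Discount per step: exp(-r*dt) = 0.998585
Stock lattice S(k, i) with i counting down-moves:
  k=0: S(0,0) = 52.2000
  k=1: S(1,0) = 54.3299; S(1,1) = 50.1536
  k=2: S(2,0) = 56.5467; S(2,1) = 52.2000; S(2,2) = 48.1874
  k=3: S(3,0) = 58.8539; S(3,1) = 54.3299; S(3,2) = 50.1536; S(3,3) = 46.2984
Terminal payoffs V(N, i) = max(S_T - K, 0):
  V(3,0) = 9.813923; V(3,1) = 5.289888; V(3,2) = 1.113610; V(3,3) = 0.000000
Backward induction: V(k, i) = exp(-r*dt) * [p * V(k+1, i) + (1-p) * V(k+1, i+1)].
  V(2,0) = exp(-r*dt) * [p*9.813923 + (1-p)*5.289888] = 7.546252
  V(2,1) = exp(-r*dt) * [p*5.289888 + (1-p)*1.113610] = 3.201865
  V(2,2) = exp(-r*dt) * [p*1.113610 + (1-p)*0.000000] = 0.557256
  V(1,0) = exp(-r*dt) * [p*7.546252 + (1-p)*3.201865] = 5.371287
  V(1,1) = exp(-r*dt) * [p*3.201865 + (1-p)*0.557256] = 1.879843
  V(0,0) = exp(-r*dt) * [p*5.371287 + (1-p)*1.879843] = 3.624319


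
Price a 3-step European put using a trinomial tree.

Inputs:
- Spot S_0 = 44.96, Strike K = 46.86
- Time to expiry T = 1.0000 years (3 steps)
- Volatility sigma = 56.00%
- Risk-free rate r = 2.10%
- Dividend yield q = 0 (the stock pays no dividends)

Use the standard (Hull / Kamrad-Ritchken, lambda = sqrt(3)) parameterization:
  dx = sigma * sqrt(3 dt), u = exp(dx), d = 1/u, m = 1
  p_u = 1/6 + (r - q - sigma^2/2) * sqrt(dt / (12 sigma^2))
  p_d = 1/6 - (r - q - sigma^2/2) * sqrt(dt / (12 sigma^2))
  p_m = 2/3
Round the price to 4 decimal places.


Answer: Price = V(0,0) = 9.8469

Derivation:
dt = T/N = 0.333333; dx = sigma*sqrt(3*dt) = 0.560000
u = exp(dx) = 1.750673; d = 1/u = 0.571209
p_u = 0.126250, p_m = 0.666667, p_d = 0.207083
Discount per step: exp(-r*dt) = 0.993024
Stock lattice S(k, j) with j the centered position index:
  k=0: S(0,+0) = 44.9600
  k=1: S(1,-1) = 25.6816; S(1,+0) = 44.9600; S(1,+1) = 78.7102
  k=2: S(2,-2) = 14.6695; S(2,-1) = 25.6816; S(2,+0) = 44.9600; S(2,+1) = 78.7102; S(2,+2) = 137.7958
  k=3: S(3,-3) = 8.3794; S(3,-2) = 14.6695; S(3,-1) = 25.6816; S(3,+0) = 44.9600; S(3,+1) = 78.7102; S(3,+2) = 137.7958; S(3,+3) = 241.2354
Terminal payoffs V(N, j) = max(K - S_T, 0):
  V(3,-3) = 38.480626; V(3,-2) = 32.190460; V(3,-1) = 21.178440; V(3,+0) = 1.900000; V(3,+1) = 0.000000; V(3,+2) = 0.000000; V(3,+3) = 0.000000
Backward induction: V(k, j) = exp(-r*dt) * [p_u * V(k+1, j+1) + p_m * V(k+1, j) + p_d * V(k+1, j-1)]
  V(2,-2) = exp(-r*dt) * [p_u*21.178440 + p_m*32.190460 + p_d*38.480626] = 31.878847
  V(2,-1) = exp(-r*dt) * [p_u*1.900000 + p_m*21.178440 + p_d*32.190460] = 20.878282
  V(2,+0) = exp(-r*dt) * [p_u*0.000000 + p_m*1.900000 + p_d*21.178440] = 5.612940
  V(2,+1) = exp(-r*dt) * [p_u*0.000000 + p_m*0.000000 + p_d*1.900000] = 0.390714
  V(2,+2) = exp(-r*dt) * [p_u*0.000000 + p_m*0.000000 + p_d*0.000000] = 0.000000
  V(1,-1) = exp(-r*dt) * [p_u*5.612940 + p_m*20.878282 + p_d*31.878847] = 21.080982
  V(1,+0) = exp(-r*dt) * [p_u*0.390714 + p_m*5.612940 + p_d*20.878282] = 8.058227
  V(1,+1) = exp(-r*dt) * [p_u*0.000000 + p_m*0.390714 + p_d*5.612940] = 1.412897
  V(0,+0) = exp(-r*dt) * [p_u*1.412897 + p_m*8.058227 + p_d*21.080982] = 9.846879
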